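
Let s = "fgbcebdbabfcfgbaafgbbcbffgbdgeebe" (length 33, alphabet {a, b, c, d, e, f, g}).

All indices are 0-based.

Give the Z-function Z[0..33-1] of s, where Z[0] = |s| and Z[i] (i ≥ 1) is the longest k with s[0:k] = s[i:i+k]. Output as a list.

Z[0]=33
i=1: fresh scan; Z[1]=0
i=2: fresh scan; Z[2]=0
i=3: fresh scan; Z[3]=0
i=4: fresh scan; Z[4]=0
i=5: fresh scan; Z[5]=0
i=6: fresh scan; Z[6]=0
i=7: fresh scan; Z[7]=0
i=8: fresh scan; Z[8]=0
i=9: fresh scan; Z[9]=0
i=10: fresh scan; Z[10]=1 scan→box=[10,11)
i=11: fresh scan; Z[11]=0
i=12: fresh scan; Z[12]=3 scan→box=[12,15)
i=13: min(r-i=2, Z[1]=0)=0; Z[13]=0
i=14: min(r-i=1, Z[2]=0)=0; Z[14]=0
i=15: fresh scan; Z[15]=0
i=16: fresh scan; Z[16]=0
i=17: fresh scan; Z[17]=3 scan→box=[17,20)
i=18: min(r-i=2, Z[1]=0)=0; Z[18]=0
i=19: min(r-i=1, Z[2]=0)=0; Z[19]=0
i=20: fresh scan; Z[20]=0
i=21: fresh scan; Z[21]=0
i=22: fresh scan; Z[22]=0
i=23: fresh scan; Z[23]=1 scan→box=[23,24)
i=24: fresh scan; Z[24]=3 scan→box=[24,27)
i=25: min(r-i=2, Z[1]=0)=0; Z[25]=0
i=26: min(r-i=1, Z[2]=0)=0; Z[26]=0
i=27: fresh scan; Z[27]=0
i=28: fresh scan; Z[28]=0
i=29: fresh scan; Z[29]=0
i=30: fresh scan; Z[30]=0
i=31: fresh scan; Z[31]=0
i=32: fresh scan; Z[32]=0

[33, 0, 0, 0, 0, 0, 0, 0, 0, 0, 1, 0, 3, 0, 0, 0, 0, 3, 0, 0, 0, 0, 0, 1, 3, 0, 0, 0, 0, 0, 0, 0, 0]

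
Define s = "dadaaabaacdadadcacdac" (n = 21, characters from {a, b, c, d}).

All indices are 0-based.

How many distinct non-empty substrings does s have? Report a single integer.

196

sorted suffixes:
  #0 SA[0]=3  'aaabaacdadadcacdac'
  #1 SA[1]=4  'aabaacdadadcacdac'
  #2 SA[2]=7  'aacdadadcacdac'
  #3 SA[3]=5  'abaacdadadcacdac'
  #4 SA[4]=19  'ac'
  #5 SA[5]=16  'acdac'
  #6 SA[6]=8  'acdadadcacdac'
  #7 SA[7]=1  'adaaabaacdadadcacdac'
  #8 SA[8]=11  'adadcacdac'
  #9 SA[9]=13  'adcacdac'
  #10 SA[10]=6  'baacdadadcacdac'
  #11 SA[11]=20  'c'
  #12 SA[12]=15  'cacdac'
  #13 SA[13]=17  'cdac'
  #14 SA[14]=9  'cdadadcacdac'
  #15 SA[15]=2  'daaabaacdadadcacdac'
  #16 SA[16]=18  'dac'
  #17 SA[17]=0  'dadaaabaacdadadcacdac'
  #18 SA[18]=10  'dadadcacdac'
  #19 SA[19]=12  'dadcacdac'
  #20 SA[20]=14  'dcacdac'

SA = [3, 4, 7, 5, 19, 16, 8, 1, 11, 13, 6, 20, 15, 17, 9, 2, 18, 0, 10, 12, 14]
[i] adj suffixes → lcp
  [1] 3/4 → 2 ('aa')
  [2] 4/7 → 2 ('aa')
  [3] 7/5 → 1 ('a')
  [4] 5/19 → 1 ('a')
  [5] 19/16 → 2 ('ac')
  [6] 16/8 → 4 ('acda')
  [7] 8/1 → 1 ('a')
  [8] 1/11 → 3 ('ada')
  [9] 11/13 → 2 ('ad')
  [10] 13/6 → 0 ('')
  [11] 6/20 → 0 ('')
  [12] 20/15 → 1 ('c')
  [13] 15/17 → 1 ('c')
  [14] 17/9 → 3 ('cda')
  [15] 9/2 → 0 ('')
  [16] 2/18 → 2 ('da')
  [17] 18/0 → 2 ('da')
  [18] 0/10 → 4 ('dada')
  [19] 10/12 → 3 ('dad')
  [20] 12/14 → 1 ('d')

n(n+1)/2 = 21·22/2 = 231
Σ LCP = 0 + 2 + 2 + 1 + 1 + 2 + 4 + 1 + 3 + 2 + 0 + 0 + 1 + 1 + 3 + 0 + 2 + 2 + 4 + 3 + 1 = 35
distinct = 231 − 35 = 196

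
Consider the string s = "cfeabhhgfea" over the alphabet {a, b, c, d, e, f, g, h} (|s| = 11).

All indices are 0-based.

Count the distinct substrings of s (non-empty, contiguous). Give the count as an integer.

rank | idx | suffix
   0 |  10 | a
   1 |   3 | abhhgfea
   2 |   4 | bhhgfea
   3 |   0 | cfeabhhgfea
   4 |   9 | ea
   5 |   2 | eabhhgfea
   6 |   8 | fea
   7 |   1 | feabhhgfea
   8 |   7 | gfea
   9 |   6 | hgfea
  10 |   5 | hhgfea

SA = [10, 3, 4, 0, 9, 2, 8, 1, 7, 6, 5]
[i] adj suffixes → lcp
  [1] 10/3 → 1 ('a')
  [2] 3/4 → 0 ('')
  [3] 4/0 → 0 ('')
  [4] 0/9 → 0 ('')
  [5] 9/2 → 2 ('ea')
  [6] 2/8 → 0 ('')
  [7] 8/1 → 3 ('fea')
  [8] 1/7 → 0 ('')
  [9] 7/6 → 0 ('')
  [10] 6/5 → 1 ('h')

n(n+1)/2 = 11·12/2 = 66
Σ LCP = 0 + 1 + 0 + 0 + 0 + 2 + 0 + 3 + 0 + 0 + 1 = 7
distinct = 66 − 7 = 59

59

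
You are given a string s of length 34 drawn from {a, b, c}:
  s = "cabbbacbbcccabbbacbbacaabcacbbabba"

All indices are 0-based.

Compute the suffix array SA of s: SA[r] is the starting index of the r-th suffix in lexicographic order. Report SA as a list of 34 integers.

[33, 22, 30, 12, 1, 23, 20, 26, 16, 5, 32, 29, 19, 15, 4, 31, 28, 18, 14, 3, 13, 2, 7, 24, 8, 21, 11, 0, 25, 27, 17, 6, 10, 9]

rank→(start, suffix):
  0 → (33, 'a')
  1 → (22, 'aabcacbbabba')
  2 → (30, 'abba')
  3 → (12, 'abbbacbbacaabcacbbabba')
  4 → (1, 'abbbacbbcccabbbacbbacaabcacbbabba')
  5 → (23, 'abcacbbabba')
  6 → (20, 'acaabcacbbabba')
  7 → (26, 'acbbabba')
  8 → (16, 'acbbacaabcacbbabba')
  9 → (5, 'acbbcccabbbacbbacaabcacbbabba')
  10 → (32, 'ba')
  11 → (29, 'babba')
  12 → (19, 'bacaabcacbbabba')
  13 → (15, 'bacbbacaabcacbbabba')
  14 → (4, 'bacbbcccabbbacbbacaabcacbbabba')
  15 → (31, 'bba')
  16 → (28, 'bbabba')
  17 → (18, 'bbacaabcacbbabba')
  18 → (14, 'bbacbbacaabcacbbabba')
  19 → (3, 'bbacbbcccabbbacbbacaabcacbbabba')
  20 → (13, 'bbbacbbacaabcacbbabba')
  21 → (2, 'bbbacbbcccabbbacbbacaabcacbbabba')
  22 → (7, 'bbcccabbbacbbacaabcacbbabba')
  23 → (24, 'bcacbbabba')
  24 → (8, 'bcccabbbacbbacaabcacbbabba')
  25 → (21, 'caabcacbbabba')
  26 → (11, 'cabbbacbbacaabcacbbabba')
  27 → (0, 'cabbbacbbcccabbbacbbacaabcacbbabba')
  28 → (25, 'cacbbabba')
  29 → (27, 'cbbabba')
  30 → (17, 'cbbacaabcacbbabba')
  31 → (6, 'cbbcccabbbacbbacaabcacbbabba')
  32 → (10, 'ccabbbacbbacaabcacbbabba')
  33 → (9, 'cccabbbacbbacaabcacbbabba')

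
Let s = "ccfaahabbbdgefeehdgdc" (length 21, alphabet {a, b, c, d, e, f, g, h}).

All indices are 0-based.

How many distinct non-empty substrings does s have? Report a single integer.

216

sorted suffixes:
  #0 SA[0]=3  'aahabbbdgefeehdgdc'
  #1 SA[1]=6  'abbbdgefeehdgdc'
  #2 SA[2]=4  'ahabbbdgefeehdgdc'
  #3 SA[3]=7  'bbbdgefeehdgdc'
  #4 SA[4]=8  'bbdgefeehdgdc'
  #5 SA[5]=9  'bdgefeehdgdc'
  #6 SA[6]=20  'c'
  #7 SA[7]=0  'ccfaahabbbdgefeehdgdc'
  #8 SA[8]=1  'cfaahabbbdgefeehdgdc'
  #9 SA[9]=19  'dc'
  #10 SA[10]=17  'dgdc'
  #11 SA[11]=10  'dgefeehdgdc'
  #12 SA[12]=14  'eehdgdc'
  #13 SA[13]=12  'efeehdgdc'
  #14 SA[14]=15  'ehdgdc'
  #15 SA[15]=2  'faahabbbdgefeehdgdc'
  #16 SA[16]=13  'feehdgdc'
  #17 SA[17]=18  'gdc'
  #18 SA[18]=11  'gefeehdgdc'
  #19 SA[19]=5  'habbbdgefeehdgdc'
  #20 SA[20]=16  'hdgdc'

SA = [3, 6, 4, 7, 8, 9, 20, 0, 1, 19, 17, 10, 14, 12, 15, 2, 13, 18, 11, 5, 16]
rank  pair      lcp
   1  s[3:],s[6:]  1  'a'
   2  s[6:],s[4:]  1  'a'
   3  s[4:],s[7:]  0  ''
   4  s[7:],s[8:]  2  'bb'
   5  s[8:],s[9:]  1  'b'
   6  s[9:],s[20:]  0  ''
   7  s[20:],s[0:]  1  'c'
   8  s[0:],s[1:]  1  'c'
   9  s[1:],s[19:]  0  ''
  10  s[19:],s[17:]  1  'd'
  11  s[17:],s[10:]  2  'dg'
  12  s[10:],s[14:]  0  ''
  13  s[14:],s[12:]  1  'e'
  14  s[12:],s[15:]  1  'e'
  15  s[15:],s[2:]  0  ''
  16  s[2:],s[13:]  1  'f'
  17  s[13:],s[18:]  0  ''
  18  s[18:],s[11:]  1  'g'
  19  s[11:],s[5:]  0  ''
  20  s[5:],s[16:]  1  'h'

n(n+1)/2 = 21·22/2 = 231
Σ LCP = 0 + 1 + 1 + 0 + 2 + 1 + 0 + 1 + 1 + 0 + 1 + 2 + 0 + 1 + 1 + 0 + 1 + 0 + 1 + 0 + 1 = 15
distinct = 231 − 15 = 216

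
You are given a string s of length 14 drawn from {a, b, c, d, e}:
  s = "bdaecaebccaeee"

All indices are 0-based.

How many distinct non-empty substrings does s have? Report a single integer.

91

rank | idx | suffix
   0 |   5 | aebccaeee
   1 |   2 | aecaebccaeee
   2 |  10 | aeee
   3 |   7 | bccaeee
   4 |   0 | bdaecaebccaeee
   5 |   4 | caebccaeee
   6 |   9 | caeee
   7 |   8 | ccaeee
   8 |   1 | daecaebccaeee
   9 |  13 | e
  10 |   6 | ebccaeee
  11 |   3 | ecaebccaeee
  12 |  12 | ee
  13 |  11 | eee

SA = [5, 2, 10, 7, 0, 4, 9, 8, 1, 13, 6, 3, 12, 11]
i: (SA[i-1],SA[i]) lcp shared
  1: (5,2) 2 'ae'
  2: (2,10) 2 'ae'
  3: (10,7) 0 ''
  4: (7,0) 1 'b'
  5: (0,4) 0 ''
  6: (4,9) 3 'cae'
  7: (9,8) 1 'c'
  8: (8,1) 0 ''
  9: (1,13) 0 ''
  10: (13,6) 1 'e'
  11: (6,3) 1 'e'
  12: (3,12) 1 'e'
  13: (12,11) 2 'ee'

n(n+1)/2 = 14·15/2 = 105
Σ LCP = 0 + 2 + 2 + 0 + 1 + 0 + 3 + 1 + 0 + 0 + 1 + 1 + 1 + 2 = 14
distinct = 105 − 14 = 91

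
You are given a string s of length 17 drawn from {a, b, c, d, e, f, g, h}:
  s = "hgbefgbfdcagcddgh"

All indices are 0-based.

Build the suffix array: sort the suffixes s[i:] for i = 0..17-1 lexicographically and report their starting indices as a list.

[10, 2, 6, 9, 12, 8, 13, 14, 3, 7, 4, 1, 5, 11, 15, 16, 0]

rank | idx | suffix
   0 |  10 | agcddgh
   1 |   2 | befgbfdcagcddgh
   2 |   6 | bfdcagcddgh
   3 |   9 | cagcddgh
   4 |  12 | cddgh
   5 |   8 | dcagcddgh
   6 |  13 | ddgh
   7 |  14 | dgh
   8 |   3 | efgbfdcagcddgh
   9 |   7 | fdcagcddgh
  10 |   4 | fgbfdcagcddgh
  11 |   1 | gbefgbfdcagcddgh
  12 |   5 | gbfdcagcddgh
  13 |  11 | gcddgh
  14 |  15 | gh
  15 |  16 | h
  16 |   0 | hgbefgbfdcagcddgh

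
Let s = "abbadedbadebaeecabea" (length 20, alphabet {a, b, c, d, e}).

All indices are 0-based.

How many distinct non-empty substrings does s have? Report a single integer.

rank→(start, suffix):
  0 → (19, 'a')
  1 → (0, 'abbadedbadebaeecabea')
  2 → (16, 'abea')
  3 → (8, 'adebaeecabea')
  4 → (3, 'adedbadebaeecabea')
  5 → (12, 'aeecabea')
  6 → (7, 'badebaeecabea')
  7 → (2, 'badedbadebaeecabea')
  8 → (11, 'baeecabea')
  9 → (1, 'bbadedbadebaeecabea')
  10 → (17, 'bea')
  11 → (15, 'cabea')
  12 → (6, 'dbadebaeecabea')
  13 → (9, 'debaeecabea')
  14 → (4, 'dedbadebaeecabea')
  15 → (18, 'ea')
  16 → (10, 'ebaeecabea')
  17 → (14, 'ecabea')
  18 → (5, 'edbadebaeecabea')
  19 → (13, 'eecabea')

SA = [19, 0, 16, 8, 3, 12, 7, 2, 11, 1, 17, 15, 6, 9, 4, 18, 10, 14, 5, 13]
i: (SA[i-1],SA[i]) lcp shared
  1: (19,0) 1 'a'
  2: (0,16) 2 'ab'
  3: (16,8) 1 'a'
  4: (8,3) 3 'ade'
  5: (3,12) 1 'a'
  6: (12,7) 0 ''
  7: (7,2) 4 'bade'
  8: (2,11) 2 'ba'
  9: (11,1) 1 'b'
  10: (1,17) 1 'b'
  11: (17,15) 0 ''
  12: (15,6) 0 ''
  13: (6,9) 1 'd'
  14: (9,4) 2 'de'
  15: (4,18) 0 ''
  16: (18,10) 1 'e'
  17: (10,14) 1 'e'
  18: (14,5) 1 'e'
  19: (5,13) 1 'e'

n(n+1)/2 = 20·21/2 = 210
Σ LCP = 0 + 1 + 2 + 1 + 3 + 1 + 0 + 4 + 2 + 1 + 1 + 0 + 0 + 1 + 2 + 0 + 1 + 1 + 1 + 1 = 23
distinct = 210 − 23 = 187

187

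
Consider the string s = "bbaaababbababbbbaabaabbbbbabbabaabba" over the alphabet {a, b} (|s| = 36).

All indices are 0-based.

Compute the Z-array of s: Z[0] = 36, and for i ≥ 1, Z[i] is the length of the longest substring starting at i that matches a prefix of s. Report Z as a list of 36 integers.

Z[0]=36
i=1: i≥r, start 0; Z[1]=1 scan→box=[1,2)
i=2: i≥r, start 0; Z[2]=0
i=3: i≥r, start 0; Z[3]=0
i=4: i≥r, start 0; Z[4]=0
i=5: i≥r, start 0; Z[5]=1 scan→box=[5,6)
i=6: i≥r, start 0; Z[6]=0
i=7: i≥r, start 0; Z[7]=3 scan→box=[7,10)
i=8: min(r-i=2, Z[1]=1)=1; Z[8]=1
i=9: min(r-i=1, Z[2]=0)=0; Z[9]=0
i=10: i≥r, start 0; Z[10]=1 scan→box=[10,11)
i=11: i≥r, start 0; Z[11]=0
i=12: i≥r, start 0; Z[12]=2 scan→box=[12,14)
i=13: min(r-i=1, Z[1]=1)=1; Z[13]=2 scan→box=[13,15)
i=14: min(r-i=1, Z[1]=1)=1; Z[14]=4 scan→box=[14,18)
i=15: min(r-i=3, Z[1]=1)=1; Z[15]=1
i=16: min(r-i=2, Z[2]=0)=0; Z[16]=0
i=17: min(r-i=1, Z[3]=0)=0; Z[17]=0
i=18: i≥r, start 0; Z[18]=1 scan→box=[18,19)
i=19: i≥r, start 0; Z[19]=0
i=20: i≥r, start 0; Z[20]=0
i=21: i≥r, start 0; Z[21]=2 scan→box=[21,23)
i=22: min(r-i=1, Z[1]=1)=1; Z[22]=2 scan→box=[22,24)
i=23: min(r-i=1, Z[1]=1)=1; Z[23]=2 scan→box=[23,25)
i=24: min(r-i=1, Z[1]=1)=1; Z[24]=3 scan→box=[24,27)
i=25: min(r-i=2, Z[1]=1)=1; Z[25]=1
i=26: min(r-i=1, Z[2]=0)=0; Z[26]=0
i=27: i≥r, start 0; Z[27]=3 scan→box=[27,30)
i=28: min(r-i=2, Z[1]=1)=1; Z[28]=1
i=29: min(r-i=1, Z[2]=0)=0; Z[29]=0
i=30: i≥r, start 0; Z[30]=1 scan→box=[30,31)
i=31: i≥r, start 0; Z[31]=0
i=32: i≥r, start 0; Z[32]=0
i=33: i≥r, start 0; Z[33]=3 scan→box=[33,36)
i=34: min(r-i=2, Z[1]=1)=1; Z[34]=1
i=35: min(r-i=1, Z[2]=0)=0; Z[35]=0

[36, 1, 0, 0, 0, 1, 0, 3, 1, 0, 1, 0, 2, 2, 4, 1, 0, 0, 1, 0, 0, 2, 2, 2, 3, 1, 0, 3, 1, 0, 1, 0, 0, 3, 1, 0]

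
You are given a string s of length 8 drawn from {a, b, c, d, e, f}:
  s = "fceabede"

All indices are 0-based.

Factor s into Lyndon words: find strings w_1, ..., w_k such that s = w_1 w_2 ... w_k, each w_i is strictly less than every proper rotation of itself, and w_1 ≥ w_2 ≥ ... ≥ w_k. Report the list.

["f", "ce", "abede"]

emit factor 1: 'f' (i=0, period=1)
emit factor 2: 'ce' (i=1, period=2)
emit factor 3: 'abede' (i=3, period=5)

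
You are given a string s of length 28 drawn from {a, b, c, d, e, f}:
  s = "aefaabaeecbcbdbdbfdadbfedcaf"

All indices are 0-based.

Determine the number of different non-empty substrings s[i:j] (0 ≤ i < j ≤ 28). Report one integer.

sorted suffixes:
  #0 SA[0]=3  'aabaeecbcbdbdbfdadbfedcaf'
  #1 SA[1]=4  'abaeecbcbdbdbfdadbfedcaf'
  #2 SA[2]=19  'adbfedcaf'
  #3 SA[3]=6  'aeecbcbdbdbfdadbfedcaf'
  #4 SA[4]=0  'aefaabaeecbcbdbdbfdadbfedcaf'
  #5 SA[5]=26  'af'
  #6 SA[6]=5  'baeecbcbdbdbfdadbfedcaf'
  #7 SA[7]=10  'bcbdbdbfdadbfedcaf'
  #8 SA[8]=12  'bdbdbfdadbfedcaf'
  #9 SA[9]=14  'bdbfdadbfedcaf'
  #10 SA[10]=16  'bfdadbfedcaf'
  #11 SA[11]=21  'bfedcaf'
  #12 SA[12]=25  'caf'
  #13 SA[13]=9  'cbcbdbdbfdadbfedcaf'
  #14 SA[14]=11  'cbdbdbfdadbfedcaf'
  #15 SA[15]=18  'dadbfedcaf'
  #16 SA[16]=13  'dbdbfdadbfedcaf'
  #17 SA[17]=15  'dbfdadbfedcaf'
  #18 SA[18]=20  'dbfedcaf'
  #19 SA[19]=24  'dcaf'
  #20 SA[20]=8  'ecbcbdbdbfdadbfedcaf'
  #21 SA[21]=23  'edcaf'
  #22 SA[22]=7  'eecbcbdbdbfdadbfedcaf'
  #23 SA[23]=1  'efaabaeecbcbdbdbfdadbfedcaf'
  #24 SA[24]=27  'f'
  #25 SA[25]=2  'faabaeecbcbdbdbfdadbfedcaf'
  #26 SA[26]=17  'fdadbfedcaf'
  #27 SA[27]=22  'fedcaf'

SA = [3, 4, 19, 6, 0, 26, 5, 10, 12, 14, 16, 21, 25, 9, 11, 18, 13, 15, 20, 24, 8, 23, 7, 1, 27, 2, 17, 22]
i: (SA[i-1],SA[i]) lcp shared
  1: (3,4) 1 'a'
  2: (4,19) 1 'a'
  3: (19,6) 1 'a'
  4: (6,0) 2 'ae'
  5: (0,26) 1 'a'
  6: (26,5) 0 ''
  7: (5,10) 1 'b'
  8: (10,12) 1 'b'
  9: (12,14) 3 'bdb'
  10: (14,16) 1 'b'
  11: (16,21) 2 'bf'
  12: (21,25) 0 ''
  13: (25,9) 1 'c'
  14: (9,11) 2 'cb'
  15: (11,18) 0 ''
  16: (18,13) 1 'd'
  17: (13,15) 2 'db'
  18: (15,20) 3 'dbf'
  19: (20,24) 1 'd'
  20: (24,8) 0 ''
  21: (8,23) 1 'e'
  22: (23,7) 1 'e'
  23: (7,1) 1 'e'
  24: (1,27) 0 ''
  25: (27,2) 1 'f'
  26: (2,17) 1 'f'
  27: (17,22) 1 'f'

n(n+1)/2 = 28·29/2 = 406
Σ LCP = 0 + 1 + 1 + 1 + 2 + 1 + 0 + 1 + 1 + 3 + 1 + 2 + 0 + 1 + 2 + 0 + 1 + 2 + 3 + 1 + 0 + 1 + 1 + 1 + 0 + 1 + 1 + 1 = 30
distinct = 406 − 30 = 376

376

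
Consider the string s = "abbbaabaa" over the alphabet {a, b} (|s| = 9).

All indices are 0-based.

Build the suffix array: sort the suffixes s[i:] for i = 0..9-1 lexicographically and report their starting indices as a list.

[8, 7, 4, 5, 0, 6, 3, 2, 1]

rank | idx | suffix
   0 |   8 | a
   1 |   7 | aa
   2 |   4 | aabaa
   3 |   5 | abaa
   4 |   0 | abbbaabaa
   5 |   6 | baa
   6 |   3 | baabaa
   7 |   2 | bbaabaa
   8 |   1 | bbbaabaa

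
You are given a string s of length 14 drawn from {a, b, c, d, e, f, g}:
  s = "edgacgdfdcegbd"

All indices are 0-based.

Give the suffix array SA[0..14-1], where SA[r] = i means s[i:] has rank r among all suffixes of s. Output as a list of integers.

[3, 12, 9, 4, 13, 8, 6, 1, 0, 10, 7, 2, 11, 5]

rank→(start, suffix):
  0 → (3, 'acgdfdcegbd')
  1 → (12, 'bd')
  2 → (9, 'cegbd')
  3 → (4, 'cgdfdcegbd')
  4 → (13, 'd')
  5 → (8, 'dcegbd')
  6 → (6, 'dfdcegbd')
  7 → (1, 'dgacgdfdcegbd')
  8 → (0, 'edgacgdfdcegbd')
  9 → (10, 'egbd')
  10 → (7, 'fdcegbd')
  11 → (2, 'gacgdfdcegbd')
  12 → (11, 'gbd')
  13 → (5, 'gdfdcegbd')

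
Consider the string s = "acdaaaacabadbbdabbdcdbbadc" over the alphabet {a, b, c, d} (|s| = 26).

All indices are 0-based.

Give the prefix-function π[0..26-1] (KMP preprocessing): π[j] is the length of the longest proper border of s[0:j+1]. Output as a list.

[0, 0, 0, 1, 1, 1, 1, 2, 1, 0, 1, 0, 0, 0, 0, 1, 0, 0, 0, 0, 0, 0, 0, 1, 0, 0]

π[0] = 0
j=1 s[j]='c': π[1]=0 (border '')
j=2 s[j]='d': π[2]=0 (border '')
j=3 s[j]='a': π[3]=1 (border 'a')
j=4 s[j]='a': k: 1→0; π[4]=1 (border 'a')
j=5 s[j]='a': k: 1→0; π[5]=1 (border 'a')
j=6 s[j]='a': k: 1→0; π[6]=1 (border 'a')
j=7 s[j]='c': π[7]=2 (border 'ac')
j=8 s[j]='a': k: 2→0; π[8]=1 (border 'a')
j=9 s[j]='b': k: 1→0; π[9]=0 (border '')
j=10 s[j]='a': π[10]=1 (border 'a')
j=11 s[j]='d': k: 1→0; π[11]=0 (border '')
j=12 s[j]='b': π[12]=0 (border '')
j=13 s[j]='b': π[13]=0 (border '')
j=14 s[j]='d': π[14]=0 (border '')
j=15 s[j]='a': π[15]=1 (border 'a')
j=16 s[j]='b': k: 1→0; π[16]=0 (border '')
j=17 s[j]='b': π[17]=0 (border '')
j=18 s[j]='d': π[18]=0 (border '')
j=19 s[j]='c': π[19]=0 (border '')
j=20 s[j]='d': π[20]=0 (border '')
j=21 s[j]='b': π[21]=0 (border '')
j=22 s[j]='b': π[22]=0 (border '')
j=23 s[j]='a': π[23]=1 (border 'a')
j=24 s[j]='d': k: 1→0; π[24]=0 (border '')
j=25 s[j]='c': π[25]=0 (border '')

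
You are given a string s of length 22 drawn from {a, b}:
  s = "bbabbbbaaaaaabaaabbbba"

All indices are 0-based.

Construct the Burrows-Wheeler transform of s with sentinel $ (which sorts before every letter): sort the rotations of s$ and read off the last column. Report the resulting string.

abbaaabaaaabbbabbb$bbaa

rank  rotation                 last
    0  $bbabbbbaaaaaabaaabbbba  a
    1  a$bbabbbbaaaaaabaaabbbb  b
    2  aaaaaabaaabbbba$bbabbbb  b
    3  aaaaabaaabbbba$bbabbbba  a
    4  aaaabaaabbbba$bbabbbbaa  a
    5  aaabaaabbbba$bbabbbbaaa  a
    6  aaabbbba$bbabbbbaaaaaab  b
    7  aabaaabbbba$bbabbbbaaaa  a
    8  aabbbba$bbabbbbaaaaaaba  a
    9  abaaabbbba$bbabbbbaaaaa  a
   10  abbbba$bbabbbbaaaaaabaa  a
   11  abbbbaaaaaabaaabbbba$bb  b
   12  ba$bbabbbbaaaaaabaaabbb  b
   13  baaaaaabaaabbbba$bbabbb  b
   14  baaabbbba$bbabbbbaaaaaa  a
   15  babbbbaaaaaabaaabbbba$b  b
   16  bba$bbabbbbaaaaaabaaabb  b
   17  bbaaaaaabaaabbbba$bbabb  b
   18  bbabbbbaaaaaabaaabbbba$  $
   19  bbba$bbabbbbaaaaaabaaab  b
   20  bbbaaaaaabaaabbbba$bbab  b
   21  bbbba$bbabbbbaaaaaabaaa  a
   22  bbbbaaaaaabaaabbbba$bba  a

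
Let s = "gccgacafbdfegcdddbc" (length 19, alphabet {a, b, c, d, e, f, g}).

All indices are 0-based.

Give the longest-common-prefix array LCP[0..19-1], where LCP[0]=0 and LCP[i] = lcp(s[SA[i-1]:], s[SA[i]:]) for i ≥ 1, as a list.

[0, 1, 0, 1, 0, 1, 1, 1, 1, 0, 1, 2, 1, 0, 0, 1, 0, 1, 2]

rank | idx | suffix
   0 |   4 | acafbdfegcdddbc
   1 |   6 | afbdfegcdddbc
   2 |  17 | bc
   3 |   8 | bdfegcdddbc
   4 |  18 | c
   5 |   5 | cafbdfegcdddbc
   6 |   1 | ccgacafbdfegcdddbc
   7 |  13 | cdddbc
   8 |   2 | cgacafbdfegcdddbc
   9 |  16 | dbc
  10 |  15 | ddbc
  11 |  14 | dddbc
  12 |   9 | dfegcdddbc
  13 |  11 | egcdddbc
  14 |   7 | fbdfegcdddbc
  15 |  10 | fegcdddbc
  16 |   3 | gacafbdfegcdddbc
  17 |   0 | gccgacafbdfegcdddbc
  18 |  12 | gcdddbc

SA = [4, 6, 17, 8, 18, 5, 1, 13, 2, 16, 15, 14, 9, 11, 7, 10, 3, 0, 12]
i: (SA[i-1],SA[i]) lcp shared
  1: (4,6) 1 'a'
  2: (6,17) 0 ''
  3: (17,8) 1 'b'
  4: (8,18) 0 ''
  5: (18,5) 1 'c'
  6: (5,1) 1 'c'
  7: (1,13) 1 'c'
  8: (13,2) 1 'c'
  9: (2,16) 0 ''
  10: (16,15) 1 'd'
  11: (15,14) 2 'dd'
  12: (14,9) 1 'd'
  13: (9,11) 0 ''
  14: (11,7) 0 ''
  15: (7,10) 1 'f'
  16: (10,3) 0 ''
  17: (3,0) 1 'g'
  18: (0,12) 2 'gc'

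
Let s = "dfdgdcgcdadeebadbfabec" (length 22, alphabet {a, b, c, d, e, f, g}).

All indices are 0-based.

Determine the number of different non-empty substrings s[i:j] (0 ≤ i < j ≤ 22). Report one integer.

237

sorted suffixes:
  #0 SA[0]=18  'abec'
  #1 SA[1]=14  'adbfabec'
  #2 SA[2]=9  'adeebadbfabec'
  #3 SA[3]=13  'badbfabec'
  #4 SA[4]=19  'bec'
  #5 SA[5]=16  'bfabec'
  #6 SA[6]=21  'c'
  #7 SA[7]=7  'cdadeebadbfabec'
  #8 SA[8]=5  'cgcdadeebadbfabec'
  #9 SA[9]=8  'dadeebadbfabec'
  #10 SA[10]=15  'dbfabec'
  #11 SA[11]=4  'dcgcdadeebadbfabec'
  #12 SA[12]=10  'deebadbfabec'
  #13 SA[13]=0  'dfdgdcgcdadeebadbfabec'
  #14 SA[14]=2  'dgdcgcdadeebadbfabec'
  #15 SA[15]=12  'ebadbfabec'
  #16 SA[16]=20  'ec'
  #17 SA[17]=11  'eebadbfabec'
  #18 SA[18]=17  'fabec'
  #19 SA[19]=1  'fdgdcgcdadeebadbfabec'
  #20 SA[20]=6  'gcdadeebadbfabec'
  #21 SA[21]=3  'gdcgcdadeebadbfabec'

SA = [18, 14, 9, 13, 19, 16, 21, 7, 5, 8, 15, 4, 10, 0, 2, 12, 20, 11, 17, 1, 6, 3]
[i] adj suffixes → lcp
  [1] 18/14 → 1 ('a')
  [2] 14/9 → 2 ('ad')
  [3] 9/13 → 0 ('')
  [4] 13/19 → 1 ('b')
  [5] 19/16 → 1 ('b')
  [6] 16/21 → 0 ('')
  [7] 21/7 → 1 ('c')
  [8] 7/5 → 1 ('c')
  [9] 5/8 → 0 ('')
  [10] 8/15 → 1 ('d')
  [11] 15/4 → 1 ('d')
  [12] 4/10 → 1 ('d')
  [13] 10/0 → 1 ('d')
  [14] 0/2 → 1 ('d')
  [15] 2/12 → 0 ('')
  [16] 12/20 → 1 ('e')
  [17] 20/11 → 1 ('e')
  [18] 11/17 → 0 ('')
  [19] 17/1 → 1 ('f')
  [20] 1/6 → 0 ('')
  [21] 6/3 → 1 ('g')

n(n+1)/2 = 22·23/2 = 253
Σ LCP = 0 + 1 + 2 + 0 + 1 + 1 + 0 + 1 + 1 + 0 + 1 + 1 + 1 + 1 + 1 + 0 + 1 + 1 + 0 + 1 + 0 + 1 = 16
distinct = 253 − 16 = 237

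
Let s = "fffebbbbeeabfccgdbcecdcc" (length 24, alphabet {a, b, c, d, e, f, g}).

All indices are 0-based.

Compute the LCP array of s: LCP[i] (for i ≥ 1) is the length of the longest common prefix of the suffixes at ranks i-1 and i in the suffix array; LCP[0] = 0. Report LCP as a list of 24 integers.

rank | idx | suffix
   0 |  10 | abfccgdbcecdcc
   1 |   4 | bbbbeeabfccgdbcecdcc
   2 |   5 | bbbeeabfccgdbcecdcc
   3 |   6 | bbeeabfccgdbcecdcc
   4 |  17 | bcecdcc
   5 |   7 | beeabfccgdbcecdcc
   6 |  11 | bfccgdbcecdcc
   7 |  23 | c
   8 |  22 | cc
   9 |  13 | ccgdbcecdcc
  10 |  20 | cdcc
  11 |  18 | cecdcc
  12 |  14 | cgdbcecdcc
  13 |  16 | dbcecdcc
  14 |  21 | dcc
  15 |   9 | eabfccgdbcecdcc
  16 |   3 | ebbbbeeabfccgdbcecdcc
  17 |  19 | ecdcc
  18 |   8 | eeabfccgdbcecdcc
  19 |  12 | fccgdbcecdcc
  20 |   2 | febbbbeeabfccgdbcecdcc
  21 |   1 | ffebbbbeeabfccgdbcecdcc
  22 |   0 | fffebbbbeeabfccgdbcecdcc
  23 |  15 | gdbcecdcc

SA = [10, 4, 5, 6, 17, 7, 11, 23, 22, 13, 20, 18, 14, 16, 21, 9, 3, 19, 8, 12, 2, 1, 0, 15]
i: (SA[i-1],SA[i]) lcp shared
  1: (10,4) 0 ''
  2: (4,5) 3 'bbb'
  3: (5,6) 2 'bb'
  4: (6,17) 1 'b'
  5: (17,7) 1 'b'
  6: (7,11) 1 'b'
  7: (11,23) 0 ''
  8: (23,22) 1 'c'
  9: (22,13) 2 'cc'
  10: (13,20) 1 'c'
  11: (20,18) 1 'c'
  12: (18,14) 1 'c'
  13: (14,16) 0 ''
  14: (16,21) 1 'd'
  15: (21,9) 0 ''
  16: (9,3) 1 'e'
  17: (3,19) 1 'e'
  18: (19,8) 1 'e'
  19: (8,12) 0 ''
  20: (12,2) 1 'f'
  21: (2,1) 1 'f'
  22: (1,0) 2 'ff'
  23: (0,15) 0 ''

[0, 0, 3, 2, 1, 1, 1, 0, 1, 2, 1, 1, 1, 0, 1, 0, 1, 1, 1, 0, 1, 1, 2, 0]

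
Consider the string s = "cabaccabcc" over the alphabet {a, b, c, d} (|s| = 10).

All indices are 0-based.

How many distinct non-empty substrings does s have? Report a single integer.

sorted suffixes:
  #0 SA[0]=1  'abaccabcc'
  #1 SA[1]=6  'abcc'
  #2 SA[2]=3  'accabcc'
  #3 SA[3]=2  'baccabcc'
  #4 SA[4]=7  'bcc'
  #5 SA[5]=9  'c'
  #6 SA[6]=0  'cabaccabcc'
  #7 SA[7]=5  'cabcc'
  #8 SA[8]=8  'cc'
  #9 SA[9]=4  'ccabcc'

SA = [1, 6, 3, 2, 7, 9, 0, 5, 8, 4]
[i] adj suffixes → lcp
  [1] 1/6 → 2 ('ab')
  [2] 6/3 → 1 ('a')
  [3] 3/2 → 0 ('')
  [4] 2/7 → 1 ('b')
  [5] 7/9 → 0 ('')
  [6] 9/0 → 1 ('c')
  [7] 0/5 → 3 ('cab')
  [8] 5/8 → 1 ('c')
  [9] 8/4 → 2 ('cc')

n(n+1)/2 = 10·11/2 = 55
Σ LCP = 0 + 2 + 1 + 0 + 1 + 0 + 1 + 3 + 1 + 2 = 11
distinct = 55 − 11 = 44

44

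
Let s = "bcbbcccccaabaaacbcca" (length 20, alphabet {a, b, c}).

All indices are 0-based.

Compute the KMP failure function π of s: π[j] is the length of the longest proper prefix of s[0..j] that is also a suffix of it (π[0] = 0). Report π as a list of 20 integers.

π[0] = 0
j=1 s[j]='c': π[1]=0 (border '')
j=2 s[j]='b': π[2]=1 (border 'b')
j=3 s[j]='b': k: 1→0; π[3]=1 (border 'b')
j=4 s[j]='c': π[4]=2 (border 'bc')
j=5 s[j]='c': k: 2→0; π[5]=0 (border '')
j=6 s[j]='c': π[6]=0 (border '')
j=7 s[j]='c': π[7]=0 (border '')
j=8 s[j]='c': π[8]=0 (border '')
j=9 s[j]='a': π[9]=0 (border '')
j=10 s[j]='a': π[10]=0 (border '')
j=11 s[j]='b': π[11]=1 (border 'b')
j=12 s[j]='a': k: 1→0; π[12]=0 (border '')
j=13 s[j]='a': π[13]=0 (border '')
j=14 s[j]='a': π[14]=0 (border '')
j=15 s[j]='c': π[15]=0 (border '')
j=16 s[j]='b': π[16]=1 (border 'b')
j=17 s[j]='c': π[17]=2 (border 'bc')
j=18 s[j]='c': k: 2→0; π[18]=0 (border '')
j=19 s[j]='a': π[19]=0 (border '')

[0, 0, 1, 1, 2, 0, 0, 0, 0, 0, 0, 1, 0, 0, 0, 0, 1, 2, 0, 0]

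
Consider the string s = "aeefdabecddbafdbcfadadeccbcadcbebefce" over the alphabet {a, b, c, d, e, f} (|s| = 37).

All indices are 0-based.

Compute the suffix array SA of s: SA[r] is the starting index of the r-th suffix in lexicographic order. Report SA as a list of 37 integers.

sorted suffixes:
  #0 SA[0]=5  'abecddbafdbcfadadeccbcadcbebefce'
  #1 SA[1]=18  'adadeccbcadcbebefce'
  #2 SA[2]=27  'adcbebefce'
  #3 SA[3]=20  'adeccbcadcbebefce'
  #4 SA[4]=0  'aeefdabecddbafdbcfadadeccbcadcbebefce'
  #5 SA[5]=12  'afdbcfadadeccbcadcbebefce'
  #6 SA[6]=11  'bafdbcfadadeccbcadcbebefce'
  #7 SA[7]=25  'bcadcbebefce'
  #8 SA[8]=15  'bcfadadeccbcadcbebefce'
  #9 SA[9]=30  'bebefce'
  #10 SA[10]=6  'becddbafdbcfadadeccbcadcbebefce'
  #11 SA[11]=32  'befce'
  #12 SA[12]=26  'cadcbebefce'
  #13 SA[13]=24  'cbcadcbebefce'
  #14 SA[14]=29  'cbebefce'
  #15 SA[15]=23  'ccbcadcbebefce'
  #16 SA[16]=8  'cddbafdbcfadadeccbcadcbebefce'
  #17 SA[17]=35  'ce'
  #18 SA[18]=16  'cfadadeccbcadcbebefce'
  #19 SA[19]=4  'dabecddbafdbcfadadeccbcadcbebefce'
  #20 SA[20]=19  'dadeccbcadcbebefce'
  #21 SA[21]=10  'dbafdbcfadadeccbcadcbebefce'
  #22 SA[22]=14  'dbcfadadeccbcadcbebefce'
  #23 SA[23]=28  'dcbebefce'
  #24 SA[24]=9  'ddbafdbcfadadeccbcadcbebefce'
  #25 SA[25]=21  'deccbcadcbebefce'
  #26 SA[26]=36  'e'
  #27 SA[27]=31  'ebefce'
  #28 SA[28]=22  'eccbcadcbebefce'
  #29 SA[29]=7  'ecddbafdbcfadadeccbcadcbebefce'
  #30 SA[30]=1  'eefdabecddbafdbcfadadeccbcadcbebefce'
  #31 SA[31]=33  'efce'
  #32 SA[32]=2  'efdabecddbafdbcfadadeccbcadcbebefce'
  #33 SA[33]=17  'fadadeccbcadcbebefce'
  #34 SA[34]=34  'fce'
  #35 SA[35]=3  'fdabecddbafdbcfadadeccbcadcbebefce'
  #36 SA[36]=13  'fdbcfadadeccbcadcbebefce'

[5, 18, 27, 20, 0, 12, 11, 25, 15, 30, 6, 32, 26, 24, 29, 23, 8, 35, 16, 4, 19, 10, 14, 28, 9, 21, 36, 31, 22, 7, 1, 33, 2, 17, 34, 3, 13]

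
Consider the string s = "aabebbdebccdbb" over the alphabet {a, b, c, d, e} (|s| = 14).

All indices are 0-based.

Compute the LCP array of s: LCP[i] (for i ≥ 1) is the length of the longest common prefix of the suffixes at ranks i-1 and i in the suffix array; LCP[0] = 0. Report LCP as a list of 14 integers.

[0, 1, 0, 1, 2, 1, 1, 1, 0, 1, 0, 1, 0, 2]

rank→(start, suffix):
  0 → (0, 'aabebbdebccdbb')
  1 → (1, 'abebbdebccdbb')
  2 → (13, 'b')
  3 → (12, 'bb')
  4 → (4, 'bbdebccdbb')
  5 → (8, 'bccdbb')
  6 → (5, 'bdebccdbb')
  7 → (2, 'bebbdebccdbb')
  8 → (9, 'ccdbb')
  9 → (10, 'cdbb')
  10 → (11, 'dbb')
  11 → (6, 'debccdbb')
  12 → (3, 'ebbdebccdbb')
  13 → (7, 'ebccdbb')

SA = [0, 1, 13, 12, 4, 8, 5, 2, 9, 10, 11, 6, 3, 7]
i: (SA[i-1],SA[i]) lcp shared
  1: (0,1) 1 'a'
  2: (1,13) 0 ''
  3: (13,12) 1 'b'
  4: (12,4) 2 'bb'
  5: (4,8) 1 'b'
  6: (8,5) 1 'b'
  7: (5,2) 1 'b'
  8: (2,9) 0 ''
  9: (9,10) 1 'c'
  10: (10,11) 0 ''
  11: (11,6) 1 'd'
  12: (6,3) 0 ''
  13: (3,7) 2 'eb'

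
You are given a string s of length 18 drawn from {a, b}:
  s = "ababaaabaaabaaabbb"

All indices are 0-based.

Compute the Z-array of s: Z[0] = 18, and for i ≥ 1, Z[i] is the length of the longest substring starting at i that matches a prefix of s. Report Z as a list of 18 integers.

Z[0]=18
i=1: fresh scan; Z[1]=0
i=2: fresh scan; Z[2]=3 grow→box=[2,5)
i=3: min(r-i=2, Z[1]=0)=0; Z[3]=0
i=4: min(r-i=1, Z[2]=3)=1; Z[4]=1
i=5: fresh scan; Z[5]=1 grow→box=[5,6)
i=6: fresh scan; Z[6]=3 grow→box=[6,9)
i=7: min(r-i=2, Z[1]=0)=0; Z[7]=0
i=8: min(r-i=1, Z[2]=3)=1; Z[8]=1
i=9: fresh scan; Z[9]=1 grow→box=[9,10)
i=10: fresh scan; Z[10]=3 grow→box=[10,13)
i=11: min(r-i=2, Z[1]=0)=0; Z[11]=0
i=12: min(r-i=1, Z[2]=3)=1; Z[12]=1
i=13: fresh scan; Z[13]=1 grow→box=[13,14)
i=14: fresh scan; Z[14]=2 grow→box=[14,16)
i=15: min(r-i=1, Z[1]=0)=0; Z[15]=0
i=16: fresh scan; Z[16]=0
i=17: fresh scan; Z[17]=0

[18, 0, 3, 0, 1, 1, 3, 0, 1, 1, 3, 0, 1, 1, 2, 0, 0, 0]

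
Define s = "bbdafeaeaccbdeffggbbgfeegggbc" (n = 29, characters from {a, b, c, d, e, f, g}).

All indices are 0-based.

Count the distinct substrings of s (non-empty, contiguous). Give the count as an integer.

405

rank | idx | suffix
   0 |   8 | accbdeffggbbgfeegggbc
   1 |   6 | aeaccbdeffggbbgfeegggbc
   2 |   3 | afeaeaccbdeffggbbgfeegggbc
   3 |   0 | bbdafeaeaccbdeffggbbgfeegggbc
   4 |  18 | bbgfeegggbc
   5 |  27 | bc
   6 |   1 | bdafeaeaccbdeffggbbgfeegggbc
   7 |  11 | bdeffggbbgfeegggbc
   8 |  19 | bgfeegggbc
   9 |  28 | c
  10 |  10 | cbdeffggbbgfeegggbc
  11 |   9 | ccbdeffggbbgfeegggbc
  12 |   2 | dafeaeaccbdeffggbbgfeegggbc
  13 |  12 | deffggbbgfeegggbc
  14 |   7 | eaccbdeffggbbgfeegggbc
  15 |   5 | eaeaccbdeffggbbgfeegggbc
  16 |  22 | eegggbc
  17 |  13 | effggbbgfeegggbc
  18 |  23 | egggbc
  19 |   4 | feaeaccbdeffggbbgfeegggbc
  20 |  21 | feegggbc
  21 |  14 | ffggbbgfeegggbc
  22 |  15 | fggbbgfeegggbc
  23 |  17 | gbbgfeegggbc
  24 |  26 | gbc
  25 |  20 | gfeegggbc
  26 |  16 | ggbbgfeegggbc
  27 |  25 | ggbc
  28 |  24 | gggbc

SA = [8, 6, 3, 0, 18, 27, 1, 11, 19, 28, 10, 9, 2, 12, 7, 5, 22, 13, 23, 4, 21, 14, 15, 17, 26, 20, 16, 25, 24]
rank  pair      lcp
   1  s[8:],s[6:]  1  'a'
   2  s[6:],s[3:]  1  'a'
   3  s[3:],s[0:]  0  ''
   4  s[0:],s[18:]  2  'bb'
   5  s[18:],s[27:]  1  'b'
   6  s[27:],s[1:]  1  'b'
   7  s[1:],s[11:]  2  'bd'
   8  s[11:],s[19:]  1  'b'
   9  s[19:],s[28:]  0  ''
  10  s[28:],s[10:]  1  'c'
  11  s[10:],s[9:]  1  'c'
  12  s[9:],s[2:]  0  ''
  13  s[2:],s[12:]  1  'd'
  14  s[12:],s[7:]  0  ''
  15  s[7:],s[5:]  2  'ea'
  16  s[5:],s[22:]  1  'e'
  17  s[22:],s[13:]  1  'e'
  18  s[13:],s[23:]  1  'e'
  19  s[23:],s[4:]  0  ''
  20  s[4:],s[21:]  2  'fe'
  21  s[21:],s[14:]  1  'f'
  22  s[14:],s[15:]  1  'f'
  23  s[15:],s[17:]  0  ''
  24  s[17:],s[26:]  2  'gb'
  25  s[26:],s[20:]  1  'g'
  26  s[20:],s[16:]  1  'g'
  27  s[16:],s[25:]  3  'ggb'
  28  s[25:],s[24:]  2  'gg'

n(n+1)/2 = 29·30/2 = 435
Σ LCP = 0 + 1 + 1 + 0 + 2 + 1 + 1 + 2 + 1 + 0 + 1 + 1 + 0 + 1 + 0 + 2 + 1 + 1 + 1 + 0 + 2 + 1 + 1 + 0 + 2 + 1 + 1 + 3 + 2 = 30
distinct = 435 − 30 = 405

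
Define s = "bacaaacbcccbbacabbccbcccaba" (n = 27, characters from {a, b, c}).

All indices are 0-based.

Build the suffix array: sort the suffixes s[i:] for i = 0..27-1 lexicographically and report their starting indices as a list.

[26, 3, 4, 24, 15, 1, 13, 5, 25, 0, 12, 11, 16, 17, 20, 7, 2, 23, 14, 10, 19, 6, 22, 9, 18, 21, 8]

rank→(start, suffix):
  0 → (26, 'a')
  1 → (3, 'aaacbcccbbacabbccbcccaba')
  2 → (4, 'aacbcccbbacabbccbcccaba')
  3 → (24, 'aba')
  4 → (15, 'abbccbcccaba')
  5 → (1, 'acaaacbcccbbacabbccbcccaba')
  6 → (13, 'acabbccbcccaba')
  7 → (5, 'acbcccbbacabbccbcccaba')
  8 → (25, 'ba')
  9 → (0, 'bacaaacbcccbbacabbccbcccaba')
  10 → (12, 'bacabbccbcccaba')
  11 → (11, 'bbacabbccbcccaba')
  12 → (16, 'bbccbcccaba')
  13 → (17, 'bccbcccaba')
  14 → (20, 'bcccaba')
  15 → (7, 'bcccbbacabbccbcccaba')
  16 → (2, 'caaacbcccbbacabbccbcccaba')
  17 → (23, 'caba')
  18 → (14, 'cabbccbcccaba')
  19 → (10, 'cbbacabbccbcccaba')
  20 → (19, 'cbcccaba')
  21 → (6, 'cbcccbbacabbccbcccaba')
  22 → (22, 'ccaba')
  23 → (9, 'ccbbacabbccbcccaba')
  24 → (18, 'ccbcccaba')
  25 → (21, 'cccaba')
  26 → (8, 'cccbbacabbccbcccaba')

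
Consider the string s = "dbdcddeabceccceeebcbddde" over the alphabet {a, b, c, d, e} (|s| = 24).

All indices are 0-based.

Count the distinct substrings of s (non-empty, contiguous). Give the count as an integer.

sorted suffixes:
  #0 SA[0]=7  'abceccceeebcbddde'
  #1 SA[1]=17  'bcbddde'
  #2 SA[2]=8  'bceccceeebcbddde'
  #3 SA[3]=1  'bdcddeabceccceeebcbddde'
  #4 SA[4]=19  'bddde'
  #5 SA[5]=18  'cbddde'
  #6 SA[6]=11  'ccceeebcbddde'
  #7 SA[7]=12  'cceeebcbddde'
  #8 SA[8]=3  'cddeabceccceeebcbddde'
  #9 SA[9]=9  'ceccceeebcbddde'
  #10 SA[10]=13  'ceeebcbddde'
  #11 SA[11]=0  'dbdcddeabceccceeebcbddde'
  #12 SA[12]=2  'dcddeabceccceeebcbddde'
  #13 SA[13]=20  'ddde'
  #14 SA[14]=21  'dde'
  #15 SA[15]=4  'ddeabceccceeebcbddde'
  #16 SA[16]=22  'de'
  #17 SA[17]=5  'deabceccceeebcbddde'
  #18 SA[18]=23  'e'
  #19 SA[19]=6  'eabceccceeebcbddde'
  #20 SA[20]=16  'ebcbddde'
  #21 SA[21]=10  'eccceeebcbddde'
  #22 SA[22]=15  'eebcbddde'
  #23 SA[23]=14  'eeebcbddde'

SA = [7, 17, 8, 1, 19, 18, 11, 12, 3, 9, 13, 0, 2, 20, 21, 4, 22, 5, 23, 6, 16, 10, 15, 14]
[i] adj suffixes → lcp
  [1] 7/17 → 0 ('')
  [2] 17/8 → 2 ('bc')
  [3] 8/1 → 1 ('b')
  [4] 1/19 → 2 ('bd')
  [5] 19/18 → 0 ('')
  [6] 18/11 → 1 ('c')
  [7] 11/12 → 2 ('cc')
  [8] 12/3 → 1 ('c')
  [9] 3/9 → 1 ('c')
  [10] 9/13 → 2 ('ce')
  [11] 13/0 → 0 ('')
  [12] 0/2 → 1 ('d')
  [13] 2/20 → 1 ('d')
  [14] 20/21 → 2 ('dd')
  [15] 21/4 → 3 ('dde')
  [16] 4/22 → 1 ('d')
  [17] 22/5 → 2 ('de')
  [18] 5/23 → 0 ('')
  [19] 23/6 → 1 ('e')
  [20] 6/16 → 1 ('e')
  [21] 16/10 → 1 ('e')
  [22] 10/15 → 1 ('e')
  [23] 15/14 → 2 ('ee')

n(n+1)/2 = 24·25/2 = 300
Σ LCP = 0 + 0 + 2 + 1 + 2 + 0 + 1 + 2 + 1 + 1 + 2 + 0 + 1 + 1 + 2 + 3 + 1 + 2 + 0 + 1 + 1 + 1 + 1 + 2 = 28
distinct = 300 − 28 = 272

272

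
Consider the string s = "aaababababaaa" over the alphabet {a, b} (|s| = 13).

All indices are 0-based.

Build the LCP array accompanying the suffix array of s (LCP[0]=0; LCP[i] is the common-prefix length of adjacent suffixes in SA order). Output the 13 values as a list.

sorted suffixes:
  #0 SA[0]=12  'a'
  #1 SA[1]=11  'aa'
  #2 SA[2]=10  'aaa'
  #3 SA[3]=0  'aaababababaaa'
  #4 SA[4]=1  'aababababaaa'
  #5 SA[5]=8  'abaaa'
  #6 SA[6]=6  'ababaaa'
  #7 SA[7]=4  'abababaaa'
  #8 SA[8]=2  'ababababaaa'
  #9 SA[9]=9  'baaa'
  #10 SA[10]=7  'babaaa'
  #11 SA[11]=5  'bababaaa'
  #12 SA[12]=3  'babababaaa'

SA = [12, 11, 10, 0, 1, 8, 6, 4, 2, 9, 7, 5, 3]
[i] adj suffixes → lcp
  [1] 12/11 → 1 ('a')
  [2] 11/10 → 2 ('aa')
  [3] 10/0 → 3 ('aaa')
  [4] 0/1 → 2 ('aa')
  [5] 1/8 → 1 ('a')
  [6] 8/6 → 3 ('aba')
  [7] 6/4 → 5 ('ababa')
  [8] 4/2 → 7 ('abababa')
  [9] 2/9 → 0 ('')
  [10] 9/7 → 2 ('ba')
  [11] 7/5 → 4 ('baba')
  [12] 5/3 → 6 ('bababa')

[0, 1, 2, 3, 2, 1, 3, 5, 7, 0, 2, 4, 6]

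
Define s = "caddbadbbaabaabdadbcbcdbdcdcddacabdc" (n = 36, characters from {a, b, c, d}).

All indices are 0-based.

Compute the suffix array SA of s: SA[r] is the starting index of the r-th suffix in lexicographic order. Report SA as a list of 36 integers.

[9, 12, 10, 13, 32, 30, 5, 16, 1, 8, 11, 4, 7, 18, 20, 14, 33, 23, 35, 31, 0, 19, 21, 25, 27, 29, 15, 3, 6, 17, 22, 34, 24, 26, 28, 2]

rank→(start, suffix):
  0 → (9, 'aabaabdadbcbcdbdcdcddacabdc')
  1 → (12, 'aabdadbcbcdbdcdcddacabdc')
  2 → (10, 'abaabdadbcbcdbdcdcddacabdc')
  3 → (13, 'abdadbcbcdbdcdcddacabdc')
  4 → (32, 'abdc')
  5 → (30, 'acabdc')
  6 → (5, 'adbbaabaabdadbcbcdbdcdcddacabdc')
  7 → (16, 'adbcbcdbdcdcddacabdc')
  8 → (1, 'addbadbbaabaabdadbcbcdbdcdcddacabdc')
  9 → (8, 'baabaabdadbcbcdbdcdcddacabdc')
  10 → (11, 'baabdadbcbcdbdcdcddacabdc')
  11 → (4, 'badbbaabaabdadbcbcdbdcdcddacabdc')
  12 → (7, 'bbaabaabdadbcbcdbdcdcddacabdc')
  13 → (18, 'bcbcdbdcdcddacabdc')
  14 → (20, 'bcdbdcdcddacabdc')
  15 → (14, 'bdadbcbcdbdcdcddacabdc')
  16 → (33, 'bdc')
  17 → (23, 'bdcdcddacabdc')
  18 → (35, 'c')
  19 → (31, 'cabdc')
  20 → (0, 'caddbadbbaabaabdadbcbcdbdcdcddacabdc')
  21 → (19, 'cbcdbdcdcddacabdc')
  22 → (21, 'cdbdcdcddacabdc')
  23 → (25, 'cdcddacabdc')
  24 → (27, 'cddacabdc')
  25 → (29, 'dacabdc')
  26 → (15, 'dadbcbcdbdcdcddacabdc')
  27 → (3, 'dbadbbaabaabdadbcbcdbdcdcddacabdc')
  28 → (6, 'dbbaabaabdadbcbcdbdcdcddacabdc')
  29 → (17, 'dbcbcdbdcdcddacabdc')
  30 → (22, 'dbdcdcddacabdc')
  31 → (34, 'dc')
  32 → (24, 'dcdcddacabdc')
  33 → (26, 'dcddacabdc')
  34 → (28, 'ddacabdc')
  35 → (2, 'ddbadbbaabaabdadbcbcdbdcdcddacabdc')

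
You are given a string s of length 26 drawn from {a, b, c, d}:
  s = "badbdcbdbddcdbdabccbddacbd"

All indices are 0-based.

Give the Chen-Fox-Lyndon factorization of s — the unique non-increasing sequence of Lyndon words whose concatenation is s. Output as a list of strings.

emit factor 1: 'b' (i=0, period=1)
emit factor 2: 'adbdcbdbddcdbd' (i=1, period=14)
emit factor 3: 'abccbddacbd' (i=15, period=11)

["b", "adbdcbdbddcdbd", "abccbddacbd"]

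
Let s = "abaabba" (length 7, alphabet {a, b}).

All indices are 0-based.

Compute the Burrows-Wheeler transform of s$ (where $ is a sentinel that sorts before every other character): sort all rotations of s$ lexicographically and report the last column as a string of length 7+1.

abb$abaa

rank  rotation  last
    0  $abaabba  a
    1  a$abaabb  b
    2  aabba$ab  b
    3  abaabba$  $
    4  abba$aba  a
    5  ba$abaab  b
    6  baabba$a  a
    7  bba$abaa  a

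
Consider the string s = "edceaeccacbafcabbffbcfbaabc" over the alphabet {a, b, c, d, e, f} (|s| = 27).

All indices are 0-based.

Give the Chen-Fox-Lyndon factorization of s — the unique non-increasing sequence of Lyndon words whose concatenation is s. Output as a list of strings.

["e", "d", "ce", "aecc", "acbafc", "abbffbcfb", "aabc"]

emit factor 1: 'e' (i=0, period=1)
emit factor 2: 'd' (i=1, period=1)
emit factor 3: 'ce' (i=2, period=2)
emit factor 4: 'aecc' (i=4, period=4)
emit factor 5: 'acbafc' (i=8, period=6)
emit factor 6: 'abbffbcfb' (i=14, period=9)
emit factor 7: 'aabc' (i=23, period=4)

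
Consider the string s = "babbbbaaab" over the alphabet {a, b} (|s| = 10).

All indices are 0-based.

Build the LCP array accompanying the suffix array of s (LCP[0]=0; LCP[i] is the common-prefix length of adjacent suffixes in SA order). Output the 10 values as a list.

rank | idx | suffix
   0 |   6 | aaab
   1 |   7 | aab
   2 |   8 | ab
   3 |   1 | abbbbaaab
   4 |   9 | b
   5 |   5 | baaab
   6 |   0 | babbbbaaab
   7 |   4 | bbaaab
   8 |   3 | bbbaaab
   9 |   2 | bbbbaaab

SA = [6, 7, 8, 1, 9, 5, 0, 4, 3, 2]
i: (SA[i-1],SA[i]) lcp shared
  1: (6,7) 2 'aa'
  2: (7,8) 1 'a'
  3: (8,1) 2 'ab'
  4: (1,9) 0 ''
  5: (9,5) 1 'b'
  6: (5,0) 2 'ba'
  7: (0,4) 1 'b'
  8: (4,3) 2 'bb'
  9: (3,2) 3 'bbb'

[0, 2, 1, 2, 0, 1, 2, 1, 2, 3]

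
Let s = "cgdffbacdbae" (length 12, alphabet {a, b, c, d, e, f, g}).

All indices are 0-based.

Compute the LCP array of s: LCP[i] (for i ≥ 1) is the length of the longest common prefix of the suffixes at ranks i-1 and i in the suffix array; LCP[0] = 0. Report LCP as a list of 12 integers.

[0, 1, 0, 2, 0, 1, 0, 1, 0, 0, 1, 0]

sorted suffixes:
  #0 SA[0]=6  'acdbae'
  #1 SA[1]=10  'ae'
  #2 SA[2]=5  'bacdbae'
  #3 SA[3]=9  'bae'
  #4 SA[4]=7  'cdbae'
  #5 SA[5]=0  'cgdffbacdbae'
  #6 SA[6]=8  'dbae'
  #7 SA[7]=2  'dffbacdbae'
  #8 SA[8]=11  'e'
  #9 SA[9]=4  'fbacdbae'
  #10 SA[10]=3  'ffbacdbae'
  #11 SA[11]=1  'gdffbacdbae'

SA = [6, 10, 5, 9, 7, 0, 8, 2, 11, 4, 3, 1]
rank  pair      lcp
   1  s[6:],s[10:]  1  'a'
   2  s[10:],s[5:]  0  ''
   3  s[5:],s[9:]  2  'ba'
   4  s[9:],s[7:]  0  ''
   5  s[7:],s[0:]  1  'c'
   6  s[0:],s[8:]  0  ''
   7  s[8:],s[2:]  1  'd'
   8  s[2:],s[11:]  0  ''
   9  s[11:],s[4:]  0  ''
  10  s[4:],s[3:]  1  'f'
  11  s[3:],s[1:]  0  ''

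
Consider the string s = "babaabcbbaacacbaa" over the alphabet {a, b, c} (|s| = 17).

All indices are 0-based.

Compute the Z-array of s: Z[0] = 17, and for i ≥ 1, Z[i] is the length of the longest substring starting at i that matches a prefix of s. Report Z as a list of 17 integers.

Z[0]=17
i=1: outside box; Z[1]=0
i=2: outside box; Z[2]=2 scan→box=[2,4)
i=3: min(r-i=1, Z[1]=0)=0; Z[3]=0
i=4: outside box; Z[4]=0
i=5: outside box; Z[5]=1 scan→box=[5,6)
i=6: outside box; Z[6]=0
i=7: outside box; Z[7]=1 scan→box=[7,8)
i=8: outside box; Z[8]=2 scan→box=[8,10)
i=9: min(r-i=1, Z[1]=0)=0; Z[9]=0
i=10: outside box; Z[10]=0
i=11: outside box; Z[11]=0
i=12: outside box; Z[12]=0
i=13: outside box; Z[13]=0
i=14: outside box; Z[14]=2 scan→box=[14,16)
i=15: min(r-i=1, Z[1]=0)=0; Z[15]=0
i=16: outside box; Z[16]=0

[17, 0, 2, 0, 0, 1, 0, 1, 2, 0, 0, 0, 0, 0, 2, 0, 0]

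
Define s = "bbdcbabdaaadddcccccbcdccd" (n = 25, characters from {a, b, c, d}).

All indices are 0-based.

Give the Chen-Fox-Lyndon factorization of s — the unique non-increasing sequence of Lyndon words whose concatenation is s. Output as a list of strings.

["bbdc", "b", "abd", "aaadddcccccbcdccd"]

emit factor 1: 'bbdc' (i=0, period=4)
emit factor 2: 'b' (i=4, period=1)
emit factor 3: 'abd' (i=5, period=3)
emit factor 4: 'aaadddcccccbcdccd' (i=8, period=17)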